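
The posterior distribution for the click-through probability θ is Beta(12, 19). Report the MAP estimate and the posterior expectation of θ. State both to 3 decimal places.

MAP: 0.379. Posterior mean: 0.387.

Mode = (12−1)/(12+19−2) = 11/29 = 0.379.
Mean = 12/(12+19) = 12/31 = 0.387.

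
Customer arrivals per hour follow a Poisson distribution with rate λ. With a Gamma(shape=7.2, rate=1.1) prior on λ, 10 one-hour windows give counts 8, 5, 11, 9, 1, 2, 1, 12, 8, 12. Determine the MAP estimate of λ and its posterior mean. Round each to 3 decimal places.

Σ counts = 69. Posterior: Gamma(shape = 7.2+69 = 76.2, rate = 1.1+10 = 11.1).
Mode = (α−1)/β = 75.2/11.1 = 6.775.
Mean = α/β = 76.2/11.1 = 6.865.

MAP estimate = 6.775, posterior mean = 6.865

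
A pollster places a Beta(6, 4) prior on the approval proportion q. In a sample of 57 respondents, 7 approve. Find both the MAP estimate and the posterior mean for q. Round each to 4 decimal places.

Posterior: Beta(6+7, 4+50) = Beta(13, 54).
Mode = (13−1)/(13+54−2) = 12/65 = 0.1846.
Mean = 13/(13+54) = 13/67 = 0.1940.

MAP: 0.1846. Posterior mean: 0.1940.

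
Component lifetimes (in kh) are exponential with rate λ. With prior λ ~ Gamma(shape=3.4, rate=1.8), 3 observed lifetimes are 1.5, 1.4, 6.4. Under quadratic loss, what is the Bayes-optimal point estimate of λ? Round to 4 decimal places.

Σ times = 9.3. Posterior: Gamma(shape = 3.4+3 = 6.4, rate = 1.8+9.3 = 11.1).
Mode = (α−1)/β = 5.4/11.1 = 0.4865.
Mean = α/β = 6.4/11.1 = 0.5766.
Quadratic loss ⇒ the optimal estimator is the posterior mean.

0.5766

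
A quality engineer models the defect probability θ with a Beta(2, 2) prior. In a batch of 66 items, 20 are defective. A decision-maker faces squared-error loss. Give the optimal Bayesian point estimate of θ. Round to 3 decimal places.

0.314

Posterior: Beta(2+20, 2+46) = Beta(22, 48).
Mode = (22−1)/(22+48−2) = 21/68 = 0.309.
Mean = 22/(22+48) = 22/70 = 0.314.
Squared-error loss ⇒ the optimal estimator is the posterior mean.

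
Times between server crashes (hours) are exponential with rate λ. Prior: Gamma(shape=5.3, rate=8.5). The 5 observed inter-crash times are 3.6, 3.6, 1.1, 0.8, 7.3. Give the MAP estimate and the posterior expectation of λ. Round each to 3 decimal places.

MAP estimate = 0.373, posterior expectation = 0.414

Σ times = 16.4. Posterior: Gamma(shape = 5.3+5 = 10.3, rate = 8.5+16.4 = 24.9).
Mode = (α−1)/β = 9.3/24.9 = 0.373.
Mean = α/β = 10.3/24.9 = 0.414.
Right-skewed posterior ⇒ mode < mean.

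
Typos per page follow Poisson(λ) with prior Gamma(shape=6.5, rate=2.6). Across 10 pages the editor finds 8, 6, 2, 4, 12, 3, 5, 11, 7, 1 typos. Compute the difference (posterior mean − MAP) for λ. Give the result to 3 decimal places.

0.079

Σ counts = 59. Posterior: Gamma(shape = 6.5+59 = 65.5, rate = 2.6+10 = 12.6).
Mode = (α−1)/β = 64.5/12.6 = 5.119.
Mean = α/β = 65.5/12.6 = 5.198.
Difference = 5.198 − 5.119 = 0.079.
Mean > mode: the posterior has a right tail.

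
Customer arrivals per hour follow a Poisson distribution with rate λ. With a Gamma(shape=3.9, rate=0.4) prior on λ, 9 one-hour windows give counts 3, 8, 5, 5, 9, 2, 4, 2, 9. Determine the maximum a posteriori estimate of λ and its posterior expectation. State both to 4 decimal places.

Σ counts = 47. Posterior: Gamma(shape = 3.9+47 = 50.9, rate = 0.4+9 = 9.4).
Mode = (α−1)/β = 49.9/9.4 = 5.3085.
Mean = α/β = 50.9/9.4 = 5.4149.

MAP: 5.3085. Posterior mean: 5.4149.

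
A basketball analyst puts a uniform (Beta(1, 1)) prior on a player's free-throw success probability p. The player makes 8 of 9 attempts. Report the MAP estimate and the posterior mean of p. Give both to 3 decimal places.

Posterior: Beta(1+8, 1+1) = Beta(9, 2).
Mode = (9−1)/(9+2−2) = 8/9 = 0.889.
Mean = 9/(9+2) = 9/11 = 0.818.
Left-skewed posterior ⇒ mean < mode.

MAP: 0.889. Posterior mean: 0.818.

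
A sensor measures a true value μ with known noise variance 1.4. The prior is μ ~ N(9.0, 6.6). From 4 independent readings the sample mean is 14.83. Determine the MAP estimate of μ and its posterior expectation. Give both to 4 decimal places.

Posterior for μ is Normal. Precision-weighted mean: (1/6.6·9.0 + 4/1.4·14.83) / (1/6.6 + 4/1.4) = 14.5364.
A Normal posterior is symmetric, so mode = mean.

MAP = 14.5364, posterior mean = 14.5364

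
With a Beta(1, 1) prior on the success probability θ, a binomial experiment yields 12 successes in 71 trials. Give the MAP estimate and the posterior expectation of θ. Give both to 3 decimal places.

Posterior: Beta(1+12, 1+59) = Beta(13, 60).
Mode = (13−1)/(13+60−2) = 12/71 = 0.169.
Mean = 13/(13+60) = 13/73 = 0.178.

MAP = 0.169, posterior mean = 0.178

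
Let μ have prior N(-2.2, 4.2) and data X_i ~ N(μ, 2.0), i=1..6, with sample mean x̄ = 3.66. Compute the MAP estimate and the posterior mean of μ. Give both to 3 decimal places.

MAP = 3.229; posterior mean = 3.229

Posterior for μ is Normal. Precision-weighted mean: (1/4.2·-2.2 + 6/2.0·3.66) / (1/4.2 + 6/2.0) = 3.229.
A Normal posterior is symmetric, so mode = mean.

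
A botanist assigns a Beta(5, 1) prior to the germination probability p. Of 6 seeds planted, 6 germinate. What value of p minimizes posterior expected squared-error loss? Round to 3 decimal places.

0.917

Posterior: Beta(5+6, 1+0) = Beta(11, 1).
Since β = 1 ≤ 1 and α > 1, the Beta density is monotone increasing on [0,1]; the mode is at 1.
Mean = 11/(11+1) = 0.917.
Squared-error loss ⇒ the optimal estimator is the posterior mean.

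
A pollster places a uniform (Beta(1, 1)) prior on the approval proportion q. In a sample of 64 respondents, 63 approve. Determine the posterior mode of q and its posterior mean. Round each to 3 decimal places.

Posterior: Beta(1+63, 1+1) = Beta(64, 2).
Mode = (64−1)/(64+2−2) = 63/64 = 0.984.
With a flat prior the MAP equals the MLE, 63/64.
Mean = 64/(64+2) = 64/66 = 0.970.

MAP: 0.984. Posterior mean: 0.970.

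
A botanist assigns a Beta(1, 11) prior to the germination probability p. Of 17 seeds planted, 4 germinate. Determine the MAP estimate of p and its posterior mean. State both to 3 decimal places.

MAP = 0.148; posterior mean = 0.172

Posterior: Beta(1+4, 11+13) = Beta(5, 24).
Mode = (5−1)/(5+24−2) = 4/27 = 0.148.
Mean = 5/(5+24) = 5/29 = 0.172.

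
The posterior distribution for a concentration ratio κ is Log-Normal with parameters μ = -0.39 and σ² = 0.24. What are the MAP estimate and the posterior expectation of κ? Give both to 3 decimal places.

MAP estimate = 0.533, posterior expectation = 0.763

Mode = exp(μ − σ²) = exp(-0.63) = 0.533.
Mean = exp(μ + σ²/2) = exp(-0.270) = 0.763.
Mean > mode: the posterior has a right tail.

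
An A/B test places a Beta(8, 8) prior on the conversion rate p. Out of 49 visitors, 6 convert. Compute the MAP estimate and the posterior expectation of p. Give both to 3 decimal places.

Posterior: Beta(8+6, 8+43) = Beta(14, 51).
Mode = (14−1)/(14+51−2) = 13/63 = 0.206.
Mean = 14/(14+51) = 14/65 = 0.215.

p_MAP = 0.206, E[p|data] = 0.215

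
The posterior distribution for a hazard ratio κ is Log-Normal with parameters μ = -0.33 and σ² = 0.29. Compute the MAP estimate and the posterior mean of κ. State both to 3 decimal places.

Mode = exp(μ − σ²) = exp(-0.62) = 0.538.
Mean = exp(μ + σ²/2) = exp(-0.185) = 0.831.

MAP estimate = 0.538, posterior mean = 0.831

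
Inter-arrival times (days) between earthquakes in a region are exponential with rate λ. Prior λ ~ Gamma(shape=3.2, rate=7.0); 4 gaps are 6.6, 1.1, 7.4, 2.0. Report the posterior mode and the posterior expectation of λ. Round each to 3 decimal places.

posterior mode = 0.257, posterior expectation = 0.299

Σ times = 17.1. Posterior: Gamma(shape = 3.2+4 = 7.2, rate = 7.0+17.1 = 24.1).
Mode = (α−1)/β = 6.2/24.1 = 0.257.
Mean = α/β = 7.2/24.1 = 0.299.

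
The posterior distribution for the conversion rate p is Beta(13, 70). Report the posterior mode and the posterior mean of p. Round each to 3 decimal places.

Mode = (13−1)/(13+70−2) = 12/81 = 0.148.
Mean = 13/(13+70) = 13/83 = 0.157.
Right-skewed posterior ⇒ mode < mean.

MAP: 0.148. Posterior mean: 0.157.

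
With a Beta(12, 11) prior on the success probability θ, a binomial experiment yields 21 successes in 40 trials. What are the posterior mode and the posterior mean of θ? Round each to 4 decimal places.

Posterior: Beta(12+21, 11+19) = Beta(33, 30).
Mode = (33−1)/(33+30−2) = 32/61 = 0.5246.
Mean = 33/(33+30) = 33/63 = 0.5238.

MAP: 0.5246. Posterior mean: 0.5238.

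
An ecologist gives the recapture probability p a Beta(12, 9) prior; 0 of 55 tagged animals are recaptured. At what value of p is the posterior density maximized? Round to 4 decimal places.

0.1486

Posterior: Beta(12+0, 9+55) = Beta(12, 64).
Mode = (12−1)/(12+64−2) = 11/74 = 0.1486.
Mean = 12/(12+64) = 12/76 = 0.1579.
This is the posterior mode — the MAP estimate.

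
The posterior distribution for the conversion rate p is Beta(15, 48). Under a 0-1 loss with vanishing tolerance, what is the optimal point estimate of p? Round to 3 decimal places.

0.230

Mode = (15−1)/(15+48−2) = 14/61 = 0.230.
Mean = 15/(15+48) = 15/63 = 0.238.
This is the posterior mode — the MAP estimate.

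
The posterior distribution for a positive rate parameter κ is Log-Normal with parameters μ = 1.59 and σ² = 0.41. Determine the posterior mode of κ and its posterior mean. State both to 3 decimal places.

posterior mode = 3.254, posterior mean = 6.019

Mode = exp(μ − σ²) = exp(1.18) = 3.254.
Mean = exp(μ + σ²/2) = exp(1.795) = 6.019.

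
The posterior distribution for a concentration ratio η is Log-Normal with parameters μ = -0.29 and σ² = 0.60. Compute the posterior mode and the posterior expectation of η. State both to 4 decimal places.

MAP = 0.4107; posterior mean = 1.0101

Mode = exp(μ − σ²) = exp(-0.89) = 0.4107.
Mean = exp(μ + σ²/2) = exp(0.010) = 1.0101.
The posterior is right-skewed, so the mean exceeds the mode.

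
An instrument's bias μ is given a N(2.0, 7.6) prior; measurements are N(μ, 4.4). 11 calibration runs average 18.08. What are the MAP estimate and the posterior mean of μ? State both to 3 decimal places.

MAP = 17.276, posterior mean = 17.276

Posterior for μ is Normal. Precision-weighted mean: (1/7.6·2.0 + 11/4.4·18.08) / (1/7.6 + 11/4.4) = 17.276.
A Normal posterior is symmetric, so mode = mean.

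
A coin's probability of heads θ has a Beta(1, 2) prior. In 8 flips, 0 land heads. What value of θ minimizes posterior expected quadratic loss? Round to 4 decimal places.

Posterior: Beta(1+0, 2+8) = Beta(1, 10).
Since α = 1 ≤ 1 and β > 1, the Beta density is monotone decreasing on [0,1]; the mode is at 0.
Mean = 1/(1+10) = 0.0909.
Quadratic loss ⇒ the optimal estimator is the posterior mean.

0.0909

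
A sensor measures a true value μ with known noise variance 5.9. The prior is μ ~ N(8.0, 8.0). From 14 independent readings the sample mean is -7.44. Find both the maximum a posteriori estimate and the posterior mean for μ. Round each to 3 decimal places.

μ_MAP = -6.667, E[μ|data] = -6.667

Posterior for μ is Normal. Precision-weighted mean: (1/8.0·8.0 + 14/5.9·-7.44) / (1/8.0 + 14/5.9) = -6.667.
A Normal posterior is symmetric, so mode = mean.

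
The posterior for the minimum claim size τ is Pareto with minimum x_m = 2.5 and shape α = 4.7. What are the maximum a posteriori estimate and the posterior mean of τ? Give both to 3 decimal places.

MAP = 2.500, posterior mean = 3.176

The Pareto density is strictly decreasing on [x_m, ∞), so the mode is x_m = 2.500.
Mean = α·x_m/(α−1) = 4.7·2.5/3.7 = 3.176.
Right-skewed posterior ⇒ mode < mean.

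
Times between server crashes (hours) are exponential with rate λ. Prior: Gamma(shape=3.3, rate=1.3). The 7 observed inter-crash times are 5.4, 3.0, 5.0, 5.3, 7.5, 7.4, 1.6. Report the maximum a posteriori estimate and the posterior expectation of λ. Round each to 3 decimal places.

maximum a posteriori estimate = 0.255, posterior expectation = 0.282

Σ times = 35.2. Posterior: Gamma(shape = 3.3+7 = 10.3, rate = 1.3+35.2 = 36.5).
Mode = (α−1)/β = 9.3/36.5 = 0.255.
Mean = α/β = 10.3/36.5 = 0.282.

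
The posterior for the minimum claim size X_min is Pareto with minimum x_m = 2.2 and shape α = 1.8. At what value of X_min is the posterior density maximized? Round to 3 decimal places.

The Pareto density is strictly decreasing on [x_m, ∞), so the mode is x_m = 2.200.
Mean = α·x_m/(α−1) = 1.8·2.2/0.8 = 4.950.
This is the posterior mode — the MAP estimate.

2.200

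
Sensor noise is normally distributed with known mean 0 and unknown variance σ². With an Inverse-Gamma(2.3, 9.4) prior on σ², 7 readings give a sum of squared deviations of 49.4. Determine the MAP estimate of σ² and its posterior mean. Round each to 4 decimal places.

Posterior: Inverse-Gamma(shape = 2.3+7/2 = 5.8, scale = 9.4+49.4/2 = 34.1).
Mode = β/(α+1) = 34.1/6.8 = 5.0147.
Mean = β/(α−1) = 34.1/4.8 = 7.1042.

MAP = 5.0147; posterior mean = 7.1042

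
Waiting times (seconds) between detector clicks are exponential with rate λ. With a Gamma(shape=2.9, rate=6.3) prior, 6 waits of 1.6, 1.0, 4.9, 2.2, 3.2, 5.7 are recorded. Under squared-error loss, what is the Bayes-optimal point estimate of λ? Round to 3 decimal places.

Σ times = 18.6. Posterior: Gamma(shape = 2.9+6 = 8.9, rate = 6.3+18.6 = 24.9).
Mode = (α−1)/β = 7.9/24.9 = 0.317.
Mean = α/β = 8.9/24.9 = 0.357.
Squared-error loss ⇒ the optimal estimator is the posterior mean.

0.357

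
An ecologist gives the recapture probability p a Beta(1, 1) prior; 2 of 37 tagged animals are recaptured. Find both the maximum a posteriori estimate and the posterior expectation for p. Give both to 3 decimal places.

MAP: 0.054. Posterior mean: 0.077.

Posterior: Beta(1+2, 1+35) = Beta(3, 36).
Mode = (3−1)/(3+36−2) = 2/37 = 0.054.
With a flat prior the MAP equals the MLE, 2/37.
Mean = 3/(3+36) = 3/39 = 0.077.
The mean is pulled above the mode by the posterior's right skew.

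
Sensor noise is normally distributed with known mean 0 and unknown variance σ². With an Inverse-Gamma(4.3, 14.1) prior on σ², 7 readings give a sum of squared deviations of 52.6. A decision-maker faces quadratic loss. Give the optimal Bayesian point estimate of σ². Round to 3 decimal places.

Posterior: Inverse-Gamma(shape = 4.3+7/2 = 7.8, scale = 14.1+52.6/2 = 40.4).
Mode = β/(α+1) = 40.4/8.8 = 4.591.
Mean = β/(α−1) = 40.4/6.8 = 5.941.
Quadratic loss ⇒ the optimal estimator is the posterior mean.

5.941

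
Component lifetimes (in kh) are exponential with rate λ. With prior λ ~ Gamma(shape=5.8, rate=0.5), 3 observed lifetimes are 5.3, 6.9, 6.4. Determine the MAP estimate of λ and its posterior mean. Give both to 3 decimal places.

MAP = 0.408, posterior mean = 0.461

Σ times = 18.6. Posterior: Gamma(shape = 5.8+3 = 8.8, rate = 0.5+18.6 = 19.1).
Mode = (α−1)/β = 7.8/19.1 = 0.408.
Mean = α/β = 8.8/19.1 = 0.461.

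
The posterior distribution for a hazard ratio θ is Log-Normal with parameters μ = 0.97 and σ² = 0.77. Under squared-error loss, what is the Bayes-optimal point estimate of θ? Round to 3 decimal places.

Mode = exp(μ − σ²) = exp(0.20) = 1.221.
Mean = exp(μ + σ²/2) = exp(1.355) = 3.877.
Squared-error loss ⇒ the optimal estimator is the posterior mean.

3.877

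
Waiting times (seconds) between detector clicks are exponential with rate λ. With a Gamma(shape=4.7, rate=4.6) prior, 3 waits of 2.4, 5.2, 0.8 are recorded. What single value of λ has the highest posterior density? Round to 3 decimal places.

Σ times = 8.4. Posterior: Gamma(shape = 4.7+3 = 7.7, rate = 4.6+8.4 = 13.0).
Mode = (α−1)/β = 6.7/13.0 = 0.515.
Mean = α/β = 7.7/13.0 = 0.592.
This is the posterior mode — the MAP estimate.

0.515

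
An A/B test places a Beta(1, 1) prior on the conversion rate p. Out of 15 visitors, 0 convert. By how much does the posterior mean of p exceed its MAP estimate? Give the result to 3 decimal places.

0.059

Posterior: Beta(1+0, 1+15) = Beta(1, 16).
Since α = 1 ≤ 1 and β > 1, the Beta density is monotone decreasing on [0,1]; the mode is at 0.
Mean = 1/(1+16) = 0.059.
Difference = 0.059 − 0.000 = 0.059.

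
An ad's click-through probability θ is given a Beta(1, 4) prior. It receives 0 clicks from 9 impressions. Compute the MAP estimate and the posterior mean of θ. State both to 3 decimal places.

Posterior: Beta(1+0, 4+9) = Beta(1, 13).
Since α = 1 ≤ 1 and β > 1, the Beta density is monotone decreasing on [0,1]; the mode is at 0.
Mean = 1/(1+13) = 0.071.
Right-skewed posterior ⇒ mode < mean.

θ_MAP = 0.000, E[θ|data] = 0.071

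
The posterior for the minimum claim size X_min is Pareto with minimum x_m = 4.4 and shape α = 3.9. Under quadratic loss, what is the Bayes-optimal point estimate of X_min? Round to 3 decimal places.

The Pareto density is strictly decreasing on [x_m, ∞), so the mode is x_m = 4.400.
Mean = α·x_m/(α−1) = 3.9·4.4/2.9 = 5.917.
Quadratic loss ⇒ the optimal estimator is the posterior mean.

5.917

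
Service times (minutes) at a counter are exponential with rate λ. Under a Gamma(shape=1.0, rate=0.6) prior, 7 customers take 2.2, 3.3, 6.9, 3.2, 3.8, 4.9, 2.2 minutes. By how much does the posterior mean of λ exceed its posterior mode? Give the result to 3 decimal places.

Σ times = 26.5. Posterior: Gamma(shape = 1.0+7 = 8.0, rate = 0.6+26.5 = 27.1).
Mode = (α−1)/β = 7.0/27.1 = 0.258.
Mean = α/β = 8.0/27.1 = 0.295.
Difference = 0.295 − 0.258 = 0.037.

0.037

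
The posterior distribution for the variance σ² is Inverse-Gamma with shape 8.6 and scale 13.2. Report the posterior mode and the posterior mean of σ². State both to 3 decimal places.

σ²_MAP = 1.375, E[σ²|data] = 1.737

Mode = β/(α+1) = 13.2/9.6 = 1.375.
Mean = β/(α−1) = 13.2/7.6 = 1.737.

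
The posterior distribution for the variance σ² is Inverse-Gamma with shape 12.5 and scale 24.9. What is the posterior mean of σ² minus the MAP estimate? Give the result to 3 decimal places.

0.321

Mode = β/(α+1) = 24.9/13.5 = 1.844.
Mean = β/(α−1) = 24.9/11.5 = 2.165.
Difference = 2.165 − 1.844 = 0.321.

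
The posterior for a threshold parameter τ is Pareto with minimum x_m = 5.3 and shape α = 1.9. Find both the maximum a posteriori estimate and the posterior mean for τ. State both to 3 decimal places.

MAP: 5.300. Posterior mean: 11.189.

The Pareto density is strictly decreasing on [x_m, ∞), so the mode is x_m = 5.300.
Mean = α·x_m/(α−1) = 1.9·5.3/0.9 = 11.189.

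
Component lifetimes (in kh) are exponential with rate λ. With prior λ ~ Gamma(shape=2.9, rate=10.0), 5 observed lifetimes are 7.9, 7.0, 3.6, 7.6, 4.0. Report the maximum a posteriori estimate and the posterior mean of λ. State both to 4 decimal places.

λ_MAP = 0.1721, E[λ|data] = 0.1970

Σ times = 30.1. Posterior: Gamma(shape = 2.9+5 = 7.9, rate = 10.0+30.1 = 40.1).
Mode = (α−1)/β = 6.9/40.1 = 0.1721.
Mean = α/β = 7.9/40.1 = 0.1970.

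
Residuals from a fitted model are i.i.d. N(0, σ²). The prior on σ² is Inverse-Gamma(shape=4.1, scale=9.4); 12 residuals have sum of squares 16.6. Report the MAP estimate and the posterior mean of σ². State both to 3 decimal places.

Posterior: Inverse-Gamma(shape = 4.1+12/2 = 10.1, scale = 9.4+16.6/2 = 17.7).
Mode = β/(α+1) = 17.7/11.1 = 1.595.
Mean = β/(α−1) = 17.7/9.1 = 1.945.

MAP estimate = 1.595, posterior mean = 1.945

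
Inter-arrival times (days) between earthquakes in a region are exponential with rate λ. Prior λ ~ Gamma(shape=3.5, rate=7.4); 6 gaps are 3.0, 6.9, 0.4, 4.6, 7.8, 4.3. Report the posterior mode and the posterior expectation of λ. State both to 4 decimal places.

posterior mode = 0.2471, posterior expectation = 0.2762

Σ times = 27.0. Posterior: Gamma(shape = 3.5+6 = 9.5, rate = 7.4+27.0 = 34.4).
Mode = (α−1)/β = 8.5/34.4 = 0.2471.
Mean = α/β = 9.5/34.4 = 0.2762.
Right-skewed posterior ⇒ mode < mean.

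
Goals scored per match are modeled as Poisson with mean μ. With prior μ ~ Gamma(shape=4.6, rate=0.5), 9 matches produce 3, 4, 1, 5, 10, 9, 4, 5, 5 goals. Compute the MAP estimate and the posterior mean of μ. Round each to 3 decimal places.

MAP estimate = 5.221, posterior mean = 5.326

Σ counts = 46. Posterior: Gamma(shape = 4.6+46 = 50.6, rate = 0.5+9 = 9.5).
Mode = (α−1)/β = 49.6/9.5 = 5.221.
Mean = α/β = 50.6/9.5 = 5.326.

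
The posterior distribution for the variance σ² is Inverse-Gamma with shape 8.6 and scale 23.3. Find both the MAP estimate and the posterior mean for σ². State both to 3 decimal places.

Mode = β/(α+1) = 23.3/9.6 = 2.427.
Mean = β/(α−1) = 23.3/7.6 = 3.066.
The mean is pulled above the mode by the posterior's right skew.

MAP = 2.427, posterior mean = 3.066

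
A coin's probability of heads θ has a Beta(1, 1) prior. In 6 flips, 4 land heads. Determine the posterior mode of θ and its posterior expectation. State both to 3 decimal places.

Posterior: Beta(1+4, 1+2) = Beta(5, 3).
Mode = (5−1)/(5+3−2) = 4/6 = 0.667.
Mean = 5/(5+3) = 5/8 = 0.625.

MAP: 0.667. Posterior mean: 0.625.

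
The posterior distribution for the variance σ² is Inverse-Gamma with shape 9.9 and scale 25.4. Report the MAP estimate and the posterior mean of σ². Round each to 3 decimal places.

MAP estimate = 2.330, posterior mean = 2.854

Mode = β/(α+1) = 25.4/10.9 = 2.330.
Mean = β/(α−1) = 25.4/8.9 = 2.854.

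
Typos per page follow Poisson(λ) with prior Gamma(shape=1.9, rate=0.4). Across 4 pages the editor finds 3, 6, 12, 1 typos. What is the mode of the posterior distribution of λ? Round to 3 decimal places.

5.205

Σ counts = 22. Posterior: Gamma(shape = 1.9+22 = 23.9, rate = 0.4+4 = 4.4).
Mode = (α−1)/β = 22.9/4.4 = 5.205.
Mean = α/β = 23.9/4.4 = 5.432.
This is the posterior mode — the MAP estimate.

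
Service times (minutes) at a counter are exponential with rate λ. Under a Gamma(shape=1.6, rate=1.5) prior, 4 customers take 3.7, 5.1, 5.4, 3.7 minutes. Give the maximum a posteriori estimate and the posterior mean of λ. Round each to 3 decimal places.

Σ times = 17.9. Posterior: Gamma(shape = 1.6+4 = 5.6, rate = 1.5+17.9 = 19.4).
Mode = (α−1)/β = 4.6/19.4 = 0.237.
Mean = α/β = 5.6/19.4 = 0.289.

λ_MAP = 0.237, E[λ|data] = 0.289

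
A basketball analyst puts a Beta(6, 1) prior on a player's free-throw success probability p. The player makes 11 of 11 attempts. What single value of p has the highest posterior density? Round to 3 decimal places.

1.000

Posterior: Beta(6+11, 1+0) = Beta(17, 1).
Since β = 1 ≤ 1 and α > 1, the Beta density is monotone increasing on [0,1]; the mode is at 1.
Mean = 17/(17+1) = 0.944.
This is the posterior mode — the MAP estimate.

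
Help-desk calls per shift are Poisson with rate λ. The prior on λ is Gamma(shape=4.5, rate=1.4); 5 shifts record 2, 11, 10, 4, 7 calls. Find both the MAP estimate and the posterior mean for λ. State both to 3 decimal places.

Σ counts = 34. Posterior: Gamma(shape = 4.5+34 = 38.5, rate = 1.4+5 = 6.4).
Mode = (α−1)/β = 37.5/6.4 = 5.859.
Mean = α/β = 38.5/6.4 = 6.016.

MAP = 5.859; posterior mean = 6.016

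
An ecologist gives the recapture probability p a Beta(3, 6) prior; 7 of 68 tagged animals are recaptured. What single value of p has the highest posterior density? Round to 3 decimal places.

Posterior: Beta(3+7, 6+61) = Beta(10, 67).
Mode = (10−1)/(10+67−2) = 9/75 = 0.120.
Mean = 10/(10+67) = 10/77 = 0.130.
This is the posterior mode — the MAP estimate.

0.120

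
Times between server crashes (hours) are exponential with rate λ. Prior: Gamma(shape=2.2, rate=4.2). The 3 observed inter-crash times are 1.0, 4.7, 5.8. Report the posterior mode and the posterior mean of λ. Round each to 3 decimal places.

posterior mode = 0.268, posterior mean = 0.331

Σ times = 11.5. Posterior: Gamma(shape = 2.2+3 = 5.2, rate = 4.2+11.5 = 15.7).
Mode = (α−1)/β = 4.2/15.7 = 0.268.
Mean = α/β = 5.2/15.7 = 0.331.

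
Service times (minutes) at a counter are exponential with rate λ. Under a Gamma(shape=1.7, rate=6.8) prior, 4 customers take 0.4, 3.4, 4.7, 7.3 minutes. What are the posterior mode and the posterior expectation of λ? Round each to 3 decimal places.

Σ times = 15.8. Posterior: Gamma(shape = 1.7+4 = 5.7, rate = 6.8+15.8 = 22.6).
Mode = (α−1)/β = 4.7/22.6 = 0.208.
Mean = α/β = 5.7/22.6 = 0.252.
The posterior is right-skewed, so the mean exceeds the mode.

MAP = 0.208, posterior mean = 0.252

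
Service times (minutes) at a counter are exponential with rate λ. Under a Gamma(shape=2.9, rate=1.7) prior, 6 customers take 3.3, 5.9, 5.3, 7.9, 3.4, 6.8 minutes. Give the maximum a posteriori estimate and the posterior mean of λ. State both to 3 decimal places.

Σ times = 32.6. Posterior: Gamma(shape = 2.9+6 = 8.9, rate = 1.7+32.6 = 34.3).
Mode = (α−1)/β = 7.9/34.3 = 0.230.
Mean = α/β = 8.9/34.3 = 0.259.
The mean is pulled above the mode by the posterior's right skew.

MAP: 0.230. Posterior mean: 0.259.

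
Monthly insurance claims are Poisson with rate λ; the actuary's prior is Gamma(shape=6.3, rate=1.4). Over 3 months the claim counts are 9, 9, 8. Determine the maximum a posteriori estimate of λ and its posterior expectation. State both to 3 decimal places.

MAP: 7.114. Posterior mean: 7.341.

Σ counts = 26. Posterior: Gamma(shape = 6.3+26 = 32.3, rate = 1.4+3 = 4.4).
Mode = (α−1)/β = 31.3/4.4 = 7.114.
Mean = α/β = 32.3/4.4 = 7.341.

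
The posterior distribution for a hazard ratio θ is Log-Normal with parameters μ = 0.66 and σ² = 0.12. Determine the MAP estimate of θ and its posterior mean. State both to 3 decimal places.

MAP = 1.716; posterior mean = 2.054

Mode = exp(μ − σ²) = exp(0.54) = 1.716.
Mean = exp(μ + σ²/2) = exp(0.720) = 2.054.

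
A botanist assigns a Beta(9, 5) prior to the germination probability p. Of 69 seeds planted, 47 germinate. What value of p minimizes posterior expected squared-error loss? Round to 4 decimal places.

0.6747

Posterior: Beta(9+47, 5+22) = Beta(56, 27).
Mode = (56−1)/(56+27−2) = 55/81 = 0.6790.
Mean = 56/(56+27) = 56/83 = 0.6747.
Squared-error loss ⇒ the optimal estimator is the posterior mean.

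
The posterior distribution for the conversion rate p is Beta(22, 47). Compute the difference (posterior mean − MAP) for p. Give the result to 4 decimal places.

0.0054

Mode = (22−1)/(22+47−2) = 21/67 = 0.3134.
Mean = 22/(22+47) = 22/69 = 0.3188.
Difference = 0.3188 − 0.3134 = 0.0054.
The posterior is right-skewed, so the mean exceeds the mode.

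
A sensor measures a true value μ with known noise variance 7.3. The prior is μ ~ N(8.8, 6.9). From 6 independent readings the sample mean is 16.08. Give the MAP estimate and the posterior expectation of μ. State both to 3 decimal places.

MAP = 14.989; posterior mean = 14.989

Posterior for μ is Normal. Precision-weighted mean: (1/6.9·8.8 + 6/7.3·16.08) / (1/6.9 + 6/7.3) = 14.989.
A Normal posterior is symmetric, so mode = mean.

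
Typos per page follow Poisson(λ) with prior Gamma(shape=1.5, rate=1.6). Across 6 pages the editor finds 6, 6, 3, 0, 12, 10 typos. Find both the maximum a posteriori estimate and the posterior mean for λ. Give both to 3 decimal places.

λ_MAP = 4.934, E[λ|data] = 5.066

Σ counts = 37. Posterior: Gamma(shape = 1.5+37 = 38.5, rate = 1.6+6 = 7.6).
Mode = (α−1)/β = 37.5/7.6 = 4.934.
Mean = α/β = 38.5/7.6 = 5.066.
Mean > mode: the posterior has a right tail.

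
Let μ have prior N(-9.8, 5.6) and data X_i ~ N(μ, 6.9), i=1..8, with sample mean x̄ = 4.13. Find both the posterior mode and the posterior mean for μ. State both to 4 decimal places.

Posterior for μ is Normal. Precision-weighted mean: (1/5.6·-9.8 + 8/6.9·4.13) / (1/5.6 + 8/6.9) = 2.2709.
A Normal posterior is symmetric, so mode = mean.

posterior mode = 2.2709, posterior mean = 2.2709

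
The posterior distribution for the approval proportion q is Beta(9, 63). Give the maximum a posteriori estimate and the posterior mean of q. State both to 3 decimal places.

maximum a posteriori estimate = 0.114, posterior mean = 0.125

Mode = (9−1)/(9+63−2) = 8/70 = 0.114.
Mean = 9/(9+63) = 9/72 = 0.125.
The mean is pulled above the mode by the posterior's right skew.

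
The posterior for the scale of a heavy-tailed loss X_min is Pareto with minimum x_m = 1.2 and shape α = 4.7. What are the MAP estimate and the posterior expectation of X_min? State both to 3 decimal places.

The Pareto density is strictly decreasing on [x_m, ∞), so the mode is x_m = 1.200.
Mean = α·x_m/(α−1) = 4.7·1.2/3.7 = 1.524.

X_min_MAP = 1.200, E[X_min|data] = 1.524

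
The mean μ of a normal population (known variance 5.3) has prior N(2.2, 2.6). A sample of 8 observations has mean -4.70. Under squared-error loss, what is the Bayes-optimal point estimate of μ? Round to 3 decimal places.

-3.299

Posterior for μ is Normal. Precision-weighted mean: (1/2.6·2.2 + 8/5.3·-4.70) / (1/2.6 + 8/5.3) = -3.299.
A Normal posterior is symmetric, so mode = mean.
Squared-error loss ⇒ the optimal estimator is the posterior mean.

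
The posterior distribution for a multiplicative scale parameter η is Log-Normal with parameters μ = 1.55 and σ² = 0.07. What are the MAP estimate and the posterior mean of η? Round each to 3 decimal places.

MAP: 4.393. Posterior mean: 4.879.

Mode = exp(μ − σ²) = exp(1.48) = 4.393.
Mean = exp(μ + σ²/2) = exp(1.585) = 4.879.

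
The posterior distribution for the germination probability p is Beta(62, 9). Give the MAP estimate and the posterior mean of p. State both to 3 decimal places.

Mode = (62−1)/(62+9−2) = 61/69 = 0.884.
Mean = 62/(62+9) = 62/71 = 0.873.

p_MAP = 0.884, E[p|data] = 0.873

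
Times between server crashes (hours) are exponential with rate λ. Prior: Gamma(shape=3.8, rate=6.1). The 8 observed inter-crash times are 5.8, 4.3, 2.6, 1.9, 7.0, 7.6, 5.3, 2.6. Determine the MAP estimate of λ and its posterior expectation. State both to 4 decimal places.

Σ times = 37.1. Posterior: Gamma(shape = 3.8+8 = 11.8, rate = 6.1+37.1 = 43.2).
Mode = (α−1)/β = 10.8/43.2 = 0.2500.
Mean = α/β = 11.8/43.2 = 0.2731.
The posterior is right-skewed, so the mean exceeds the mode.

MAP = 0.2500, posterior mean = 0.2731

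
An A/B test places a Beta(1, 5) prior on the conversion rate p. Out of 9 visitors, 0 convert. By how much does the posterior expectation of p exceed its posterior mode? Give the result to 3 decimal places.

Posterior: Beta(1+0, 5+9) = Beta(1, 14).
Since α = 1 ≤ 1 and β > 1, the Beta density is monotone decreasing on [0,1]; the mode is at 0.
Mean = 1/(1+14) = 0.067.
Difference = 0.067 − 0.000 = 0.067.

0.067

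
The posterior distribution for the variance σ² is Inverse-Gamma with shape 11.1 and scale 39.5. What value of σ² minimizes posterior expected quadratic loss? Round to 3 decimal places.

Mode = β/(α+1) = 39.5/12.1 = 3.264.
Mean = β/(α−1) = 39.5/10.1 = 3.911.
Quadratic loss ⇒ the optimal estimator is the posterior mean.

3.911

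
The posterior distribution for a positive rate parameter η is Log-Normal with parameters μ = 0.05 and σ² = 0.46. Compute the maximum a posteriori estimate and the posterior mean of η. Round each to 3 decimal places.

MAP = 0.664, posterior mean = 1.323

Mode = exp(μ − σ²) = exp(-0.41) = 0.664.
Mean = exp(μ + σ²/2) = exp(0.280) = 1.323.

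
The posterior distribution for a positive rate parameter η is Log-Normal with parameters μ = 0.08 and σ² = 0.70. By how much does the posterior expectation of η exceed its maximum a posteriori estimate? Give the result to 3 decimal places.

Mode = exp(μ − σ²) = exp(-0.62) = 0.538.
Mean = exp(μ + σ²/2) = exp(0.430) = 1.537.
Difference = 1.537 − 0.538 = 0.999.

0.999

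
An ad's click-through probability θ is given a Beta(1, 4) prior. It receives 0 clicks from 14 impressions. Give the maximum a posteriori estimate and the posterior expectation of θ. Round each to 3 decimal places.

Posterior: Beta(1+0, 4+14) = Beta(1, 18).
Since α = 1 ≤ 1 and β > 1, the Beta density is monotone decreasing on [0,1]; the mode is at 0.
Mean = 1/(1+18) = 0.053.

MAP: 0.000. Posterior mean: 0.053.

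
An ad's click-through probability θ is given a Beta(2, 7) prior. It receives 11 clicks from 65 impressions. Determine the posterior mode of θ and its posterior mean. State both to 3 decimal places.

Posterior: Beta(2+11, 7+54) = Beta(13, 61).
Mode = (13−1)/(13+61−2) = 12/72 = 0.167.
Mean = 13/(13+61) = 13/74 = 0.176.

MAP = 0.167, posterior mean = 0.176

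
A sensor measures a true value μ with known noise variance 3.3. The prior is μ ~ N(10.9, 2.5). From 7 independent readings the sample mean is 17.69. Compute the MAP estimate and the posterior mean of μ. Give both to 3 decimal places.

Posterior for μ is Normal. Precision-weighted mean: (1/2.5·10.9 + 7/3.3·17.69) / (1/2.5 + 7/3.3) = 16.613.
A Normal posterior is symmetric, so mode = mean.

MAP = 16.613; posterior mean = 16.613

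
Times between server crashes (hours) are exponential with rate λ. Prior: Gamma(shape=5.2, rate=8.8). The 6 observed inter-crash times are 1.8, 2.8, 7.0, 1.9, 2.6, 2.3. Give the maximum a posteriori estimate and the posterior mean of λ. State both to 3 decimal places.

λ_MAP = 0.375, E[λ|data] = 0.412

Σ times = 18.4. Posterior: Gamma(shape = 5.2+6 = 11.2, rate = 8.8+18.4 = 27.2).
Mode = (α−1)/β = 10.2/27.2 = 0.375.
Mean = α/β = 11.2/27.2 = 0.412.
Mean > mode: the posterior has a right tail.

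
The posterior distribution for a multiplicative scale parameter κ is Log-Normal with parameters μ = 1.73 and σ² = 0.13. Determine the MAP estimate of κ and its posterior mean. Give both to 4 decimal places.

κ_MAP = 4.9530, E[κ|data] = 6.0195

Mode = exp(μ − σ²) = exp(1.60) = 4.9530.
Mean = exp(μ + σ²/2) = exp(1.795) = 6.0195.
Mean > mode: the posterior has a right tail.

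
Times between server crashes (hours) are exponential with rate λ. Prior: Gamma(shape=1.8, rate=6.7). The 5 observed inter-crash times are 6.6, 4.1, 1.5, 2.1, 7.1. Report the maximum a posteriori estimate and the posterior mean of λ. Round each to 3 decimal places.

MAP = 0.206; posterior mean = 0.242

Σ times = 21.4. Posterior: Gamma(shape = 1.8+5 = 6.8, rate = 6.7+21.4 = 28.1).
Mode = (α−1)/β = 5.8/28.1 = 0.206.
Mean = α/β = 6.8/28.1 = 0.242.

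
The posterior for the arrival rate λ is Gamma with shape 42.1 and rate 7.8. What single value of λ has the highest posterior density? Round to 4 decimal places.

5.2692

Mode = (α−1)/β = 41.1/7.8 = 5.2692.
Mean = α/β = 42.1/7.8 = 5.3974.
This is the posterior mode — the MAP estimate.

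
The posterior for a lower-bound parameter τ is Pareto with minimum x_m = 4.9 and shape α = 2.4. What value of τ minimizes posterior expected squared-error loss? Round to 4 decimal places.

The Pareto density is strictly decreasing on [x_m, ∞), so the mode is x_m = 4.9000.
Mean = α·x_m/(α−1) = 2.4·4.9/1.4 = 8.4000.
Squared-error loss ⇒ the optimal estimator is the posterior mean.

8.4000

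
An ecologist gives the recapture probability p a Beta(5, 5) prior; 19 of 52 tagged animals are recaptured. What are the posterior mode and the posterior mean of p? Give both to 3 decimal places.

posterior mode = 0.383, posterior mean = 0.387

Posterior: Beta(5+19, 5+33) = Beta(24, 38).
Mode = (24−1)/(24+38−2) = 23/60 = 0.383.
Mean = 24/(24+38) = 24/62 = 0.387.
The mean is pulled above the mode by the posterior's right skew.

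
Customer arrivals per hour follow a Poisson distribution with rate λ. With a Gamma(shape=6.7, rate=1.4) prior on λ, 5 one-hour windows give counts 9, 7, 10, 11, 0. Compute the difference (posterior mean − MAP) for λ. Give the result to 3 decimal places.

0.156

Σ counts = 37. Posterior: Gamma(shape = 6.7+37 = 43.7, rate = 1.4+5 = 6.4).
Mode = (α−1)/β = 42.7/6.4 = 6.672.
Mean = α/β = 43.7/6.4 = 6.828.
Difference = 6.828 − 6.672 = 0.156.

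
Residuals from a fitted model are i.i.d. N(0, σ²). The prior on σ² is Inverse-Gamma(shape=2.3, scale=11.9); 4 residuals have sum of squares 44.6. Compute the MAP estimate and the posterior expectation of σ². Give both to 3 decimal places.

Posterior: Inverse-Gamma(shape = 2.3+4/2 = 4.3, scale = 11.9+44.6/2 = 34.2).
Mode = β/(α+1) = 34.2/5.3 = 6.453.
Mean = β/(α−1) = 34.2/3.3 = 10.364.
Right-skewed posterior ⇒ mode < mean.

MAP estimate = 6.453, posterior expectation = 10.364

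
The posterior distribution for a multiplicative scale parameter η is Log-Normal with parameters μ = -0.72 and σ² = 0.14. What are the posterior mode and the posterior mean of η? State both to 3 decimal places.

MAP = 0.423; posterior mean = 0.522

Mode = exp(μ − σ²) = exp(-0.86) = 0.423.
Mean = exp(μ + σ²/2) = exp(-0.650) = 0.522.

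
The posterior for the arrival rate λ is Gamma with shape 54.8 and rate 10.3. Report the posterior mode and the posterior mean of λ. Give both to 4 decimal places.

MAP = 5.2233; posterior mean = 5.3204

Mode = (α−1)/β = 53.8/10.3 = 5.2233.
Mean = α/β = 54.8/10.3 = 5.3204.
Mean > mode: the posterior has a right tail.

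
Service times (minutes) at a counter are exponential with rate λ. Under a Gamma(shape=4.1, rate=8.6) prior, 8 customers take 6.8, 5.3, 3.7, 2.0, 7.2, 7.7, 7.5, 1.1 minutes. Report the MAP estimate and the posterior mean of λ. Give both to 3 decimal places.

MAP estimate = 0.222, posterior mean = 0.242

Σ times = 41.3. Posterior: Gamma(shape = 4.1+8 = 12.1, rate = 8.6+41.3 = 49.9).
Mode = (α−1)/β = 11.1/49.9 = 0.222.
Mean = α/β = 12.1/49.9 = 0.242.
Right-skewed posterior ⇒ mode < mean.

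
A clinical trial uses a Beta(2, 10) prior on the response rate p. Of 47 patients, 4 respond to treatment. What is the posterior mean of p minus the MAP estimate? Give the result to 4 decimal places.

0.0140

Posterior: Beta(2+4, 10+43) = Beta(6, 53).
Mode = (6−1)/(6+53−2) = 5/57 = 0.0877.
Mean = 6/(6+53) = 6/59 = 0.1017.
Difference = 0.1017 − 0.0877 = 0.0140.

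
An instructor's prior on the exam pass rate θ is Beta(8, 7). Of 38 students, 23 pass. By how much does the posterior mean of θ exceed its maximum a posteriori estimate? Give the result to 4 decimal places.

-0.0033

Posterior: Beta(8+23, 7+15) = Beta(31, 22).
Mode = (31−1)/(31+22−2) = 30/51 = 0.5882.
Mean = 31/(31+22) = 31/53 = 0.5849.
Difference = 0.5849 − 0.5882 = -0.0033.
Mode > mean: the posterior has a left tail.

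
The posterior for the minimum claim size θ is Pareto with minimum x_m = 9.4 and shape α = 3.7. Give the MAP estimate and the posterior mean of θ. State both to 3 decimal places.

MAP = 9.400, posterior mean = 12.881

The Pareto density is strictly decreasing on [x_m, ∞), so the mode is x_m = 9.400.
Mean = α·x_m/(α−1) = 3.7·9.4/2.7 = 12.881.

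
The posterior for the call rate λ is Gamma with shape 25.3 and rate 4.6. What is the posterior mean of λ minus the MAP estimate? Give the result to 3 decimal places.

0.217

Mode = (α−1)/β = 24.3/4.6 = 5.283.
Mean = α/β = 25.3/4.6 = 5.500.
Difference = 5.500 − 5.283 = 0.217.
Right-skewed posterior ⇒ mode < mean.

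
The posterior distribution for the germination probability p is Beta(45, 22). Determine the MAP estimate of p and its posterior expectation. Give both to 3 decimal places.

Mode = (45−1)/(45+22−2) = 44/65 = 0.677.
Mean = 45/(45+22) = 45/67 = 0.672.
The posterior is left-skewed, so the mode exceeds the mean.

MAP estimate = 0.677, posterior expectation = 0.672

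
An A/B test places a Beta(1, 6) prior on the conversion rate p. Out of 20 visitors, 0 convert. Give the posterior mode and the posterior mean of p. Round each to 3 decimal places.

Posterior: Beta(1+0, 6+20) = Beta(1, 26).
Since α = 1 ≤ 1 and β > 1, the Beta density is monotone decreasing on [0,1]; the mode is at 0.
Mean = 1/(1+26) = 0.037.

MAP: 0.000. Posterior mean: 0.037.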